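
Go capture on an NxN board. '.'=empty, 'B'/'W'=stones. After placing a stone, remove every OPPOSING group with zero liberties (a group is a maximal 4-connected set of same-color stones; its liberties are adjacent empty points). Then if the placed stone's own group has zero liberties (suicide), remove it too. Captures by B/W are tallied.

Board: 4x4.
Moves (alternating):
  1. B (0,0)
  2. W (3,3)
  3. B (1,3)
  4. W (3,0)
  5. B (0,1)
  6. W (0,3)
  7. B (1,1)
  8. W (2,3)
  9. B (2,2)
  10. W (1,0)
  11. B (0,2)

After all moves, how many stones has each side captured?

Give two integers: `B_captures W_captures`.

Answer: 1 0

Derivation:
Move 1: B@(0,0) -> caps B=0 W=0
Move 2: W@(3,3) -> caps B=0 W=0
Move 3: B@(1,3) -> caps B=0 W=0
Move 4: W@(3,0) -> caps B=0 W=0
Move 5: B@(0,1) -> caps B=0 W=0
Move 6: W@(0,3) -> caps B=0 W=0
Move 7: B@(1,1) -> caps B=0 W=0
Move 8: W@(2,3) -> caps B=0 W=0
Move 9: B@(2,2) -> caps B=0 W=0
Move 10: W@(1,0) -> caps B=0 W=0
Move 11: B@(0,2) -> caps B=1 W=0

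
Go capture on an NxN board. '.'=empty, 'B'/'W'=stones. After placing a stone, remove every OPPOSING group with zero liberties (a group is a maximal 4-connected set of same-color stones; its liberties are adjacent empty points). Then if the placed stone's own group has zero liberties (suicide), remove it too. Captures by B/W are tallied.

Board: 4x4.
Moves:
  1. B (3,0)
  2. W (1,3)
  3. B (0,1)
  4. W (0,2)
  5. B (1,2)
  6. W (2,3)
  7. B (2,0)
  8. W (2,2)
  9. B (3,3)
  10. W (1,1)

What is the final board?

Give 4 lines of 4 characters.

Answer: .BW.
.W.W
B.WW
B..B

Derivation:
Move 1: B@(3,0) -> caps B=0 W=0
Move 2: W@(1,3) -> caps B=0 W=0
Move 3: B@(0,1) -> caps B=0 W=0
Move 4: W@(0,2) -> caps B=0 W=0
Move 5: B@(1,2) -> caps B=0 W=0
Move 6: W@(2,3) -> caps B=0 W=0
Move 7: B@(2,0) -> caps B=0 W=0
Move 8: W@(2,2) -> caps B=0 W=0
Move 9: B@(3,3) -> caps B=0 W=0
Move 10: W@(1,1) -> caps B=0 W=1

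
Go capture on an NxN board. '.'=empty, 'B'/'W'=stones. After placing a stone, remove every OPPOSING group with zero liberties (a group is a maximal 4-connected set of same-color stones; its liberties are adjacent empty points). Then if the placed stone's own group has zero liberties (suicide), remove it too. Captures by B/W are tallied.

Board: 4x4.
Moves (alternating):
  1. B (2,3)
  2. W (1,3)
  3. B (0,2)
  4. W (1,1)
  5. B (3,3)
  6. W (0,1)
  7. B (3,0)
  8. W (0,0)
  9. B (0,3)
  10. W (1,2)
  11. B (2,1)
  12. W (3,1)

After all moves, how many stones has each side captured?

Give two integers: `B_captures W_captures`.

Answer: 0 2

Derivation:
Move 1: B@(2,3) -> caps B=0 W=0
Move 2: W@(1,3) -> caps B=0 W=0
Move 3: B@(0,2) -> caps B=0 W=0
Move 4: W@(1,1) -> caps B=0 W=0
Move 5: B@(3,3) -> caps B=0 W=0
Move 6: W@(0,1) -> caps B=0 W=0
Move 7: B@(3,0) -> caps B=0 W=0
Move 8: W@(0,0) -> caps B=0 W=0
Move 9: B@(0,3) -> caps B=0 W=0
Move 10: W@(1,2) -> caps B=0 W=2
Move 11: B@(2,1) -> caps B=0 W=2
Move 12: W@(3,1) -> caps B=0 W=2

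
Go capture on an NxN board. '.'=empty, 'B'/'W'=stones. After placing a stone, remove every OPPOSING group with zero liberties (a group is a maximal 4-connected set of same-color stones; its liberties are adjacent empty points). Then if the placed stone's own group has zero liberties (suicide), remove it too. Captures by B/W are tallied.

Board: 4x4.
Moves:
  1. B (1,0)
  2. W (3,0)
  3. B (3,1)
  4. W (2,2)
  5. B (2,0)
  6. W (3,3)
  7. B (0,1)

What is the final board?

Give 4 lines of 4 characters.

Answer: .B..
B...
B.W.
.B.W

Derivation:
Move 1: B@(1,0) -> caps B=0 W=0
Move 2: W@(3,0) -> caps B=0 W=0
Move 3: B@(3,1) -> caps B=0 W=0
Move 4: W@(2,2) -> caps B=0 W=0
Move 5: B@(2,0) -> caps B=1 W=0
Move 6: W@(3,3) -> caps B=1 W=0
Move 7: B@(0,1) -> caps B=1 W=0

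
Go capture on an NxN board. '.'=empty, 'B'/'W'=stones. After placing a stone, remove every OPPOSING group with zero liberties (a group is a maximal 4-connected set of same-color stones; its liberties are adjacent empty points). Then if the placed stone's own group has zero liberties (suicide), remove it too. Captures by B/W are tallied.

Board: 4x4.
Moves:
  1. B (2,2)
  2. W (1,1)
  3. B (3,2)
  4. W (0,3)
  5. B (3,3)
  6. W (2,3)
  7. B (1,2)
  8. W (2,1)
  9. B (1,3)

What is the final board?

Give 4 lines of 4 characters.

Move 1: B@(2,2) -> caps B=0 W=0
Move 2: W@(1,1) -> caps B=0 W=0
Move 3: B@(3,2) -> caps B=0 W=0
Move 4: W@(0,3) -> caps B=0 W=0
Move 5: B@(3,3) -> caps B=0 W=0
Move 6: W@(2,3) -> caps B=0 W=0
Move 7: B@(1,2) -> caps B=0 W=0
Move 8: W@(2,1) -> caps B=0 W=0
Move 9: B@(1,3) -> caps B=1 W=0

Answer: ...W
.WBB
.WB.
..BB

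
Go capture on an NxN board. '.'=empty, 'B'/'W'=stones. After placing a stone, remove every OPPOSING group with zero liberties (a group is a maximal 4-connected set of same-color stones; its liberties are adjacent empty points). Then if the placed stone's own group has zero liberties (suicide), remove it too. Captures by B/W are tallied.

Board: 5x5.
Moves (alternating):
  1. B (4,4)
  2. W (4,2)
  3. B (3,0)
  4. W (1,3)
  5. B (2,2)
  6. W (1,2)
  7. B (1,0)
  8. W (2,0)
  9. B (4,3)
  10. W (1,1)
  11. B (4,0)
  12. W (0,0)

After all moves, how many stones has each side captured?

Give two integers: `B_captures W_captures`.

Move 1: B@(4,4) -> caps B=0 W=0
Move 2: W@(4,2) -> caps B=0 W=0
Move 3: B@(3,0) -> caps B=0 W=0
Move 4: W@(1,3) -> caps B=0 W=0
Move 5: B@(2,2) -> caps B=0 W=0
Move 6: W@(1,2) -> caps B=0 W=0
Move 7: B@(1,0) -> caps B=0 W=0
Move 8: W@(2,0) -> caps B=0 W=0
Move 9: B@(4,3) -> caps B=0 W=0
Move 10: W@(1,1) -> caps B=0 W=0
Move 11: B@(4,0) -> caps B=0 W=0
Move 12: W@(0,0) -> caps B=0 W=1

Answer: 0 1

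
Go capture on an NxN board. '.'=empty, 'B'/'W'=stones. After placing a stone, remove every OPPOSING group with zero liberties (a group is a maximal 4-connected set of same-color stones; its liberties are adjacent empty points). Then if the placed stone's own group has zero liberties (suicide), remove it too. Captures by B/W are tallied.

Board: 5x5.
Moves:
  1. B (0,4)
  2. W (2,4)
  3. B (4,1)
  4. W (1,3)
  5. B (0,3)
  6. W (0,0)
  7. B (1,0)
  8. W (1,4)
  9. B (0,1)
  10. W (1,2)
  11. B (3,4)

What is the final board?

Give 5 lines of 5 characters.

Answer: .B.BB
B.WWW
....W
....B
.B...

Derivation:
Move 1: B@(0,4) -> caps B=0 W=0
Move 2: W@(2,4) -> caps B=0 W=0
Move 3: B@(4,1) -> caps B=0 W=0
Move 4: W@(1,3) -> caps B=0 W=0
Move 5: B@(0,3) -> caps B=0 W=0
Move 6: W@(0,0) -> caps B=0 W=0
Move 7: B@(1,0) -> caps B=0 W=0
Move 8: W@(1,4) -> caps B=0 W=0
Move 9: B@(0,1) -> caps B=1 W=0
Move 10: W@(1,2) -> caps B=1 W=0
Move 11: B@(3,4) -> caps B=1 W=0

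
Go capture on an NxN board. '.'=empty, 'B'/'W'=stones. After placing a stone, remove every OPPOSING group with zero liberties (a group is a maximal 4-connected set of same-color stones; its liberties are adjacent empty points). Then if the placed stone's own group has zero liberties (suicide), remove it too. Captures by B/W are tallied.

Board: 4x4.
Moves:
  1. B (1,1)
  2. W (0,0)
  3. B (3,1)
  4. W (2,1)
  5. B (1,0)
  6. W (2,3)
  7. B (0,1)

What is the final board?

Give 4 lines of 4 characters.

Move 1: B@(1,1) -> caps B=0 W=0
Move 2: W@(0,0) -> caps B=0 W=0
Move 3: B@(3,1) -> caps B=0 W=0
Move 4: W@(2,1) -> caps B=0 W=0
Move 5: B@(1,0) -> caps B=0 W=0
Move 6: W@(2,3) -> caps B=0 W=0
Move 7: B@(0,1) -> caps B=1 W=0

Answer: .B..
BB..
.W.W
.B..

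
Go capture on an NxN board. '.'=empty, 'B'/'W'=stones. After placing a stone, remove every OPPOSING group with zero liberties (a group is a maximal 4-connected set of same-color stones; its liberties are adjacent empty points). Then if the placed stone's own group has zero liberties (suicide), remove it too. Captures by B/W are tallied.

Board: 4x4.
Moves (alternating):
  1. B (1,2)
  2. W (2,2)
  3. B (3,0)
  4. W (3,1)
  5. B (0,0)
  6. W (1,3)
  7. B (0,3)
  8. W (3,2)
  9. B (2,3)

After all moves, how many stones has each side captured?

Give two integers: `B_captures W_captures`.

Move 1: B@(1,2) -> caps B=0 W=0
Move 2: W@(2,2) -> caps B=0 W=0
Move 3: B@(3,0) -> caps B=0 W=0
Move 4: W@(3,1) -> caps B=0 W=0
Move 5: B@(0,0) -> caps B=0 W=0
Move 6: W@(1,3) -> caps B=0 W=0
Move 7: B@(0,3) -> caps B=0 W=0
Move 8: W@(3,2) -> caps B=0 W=0
Move 9: B@(2,3) -> caps B=1 W=0

Answer: 1 0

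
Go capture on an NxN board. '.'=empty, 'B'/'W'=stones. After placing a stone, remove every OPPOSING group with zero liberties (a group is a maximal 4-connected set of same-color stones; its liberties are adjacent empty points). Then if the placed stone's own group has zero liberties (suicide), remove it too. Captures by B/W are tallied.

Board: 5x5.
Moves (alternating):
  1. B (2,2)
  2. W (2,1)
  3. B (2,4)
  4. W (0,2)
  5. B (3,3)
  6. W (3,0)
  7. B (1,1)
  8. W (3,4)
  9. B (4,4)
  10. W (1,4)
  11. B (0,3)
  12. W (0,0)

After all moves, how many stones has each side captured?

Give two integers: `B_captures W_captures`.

Answer: 1 0

Derivation:
Move 1: B@(2,2) -> caps B=0 W=0
Move 2: W@(2,1) -> caps B=0 W=0
Move 3: B@(2,4) -> caps B=0 W=0
Move 4: W@(0,2) -> caps B=0 W=0
Move 5: B@(3,3) -> caps B=0 W=0
Move 6: W@(3,0) -> caps B=0 W=0
Move 7: B@(1,1) -> caps B=0 W=0
Move 8: W@(3,4) -> caps B=0 W=0
Move 9: B@(4,4) -> caps B=1 W=0
Move 10: W@(1,4) -> caps B=1 W=0
Move 11: B@(0,3) -> caps B=1 W=0
Move 12: W@(0,0) -> caps B=1 W=0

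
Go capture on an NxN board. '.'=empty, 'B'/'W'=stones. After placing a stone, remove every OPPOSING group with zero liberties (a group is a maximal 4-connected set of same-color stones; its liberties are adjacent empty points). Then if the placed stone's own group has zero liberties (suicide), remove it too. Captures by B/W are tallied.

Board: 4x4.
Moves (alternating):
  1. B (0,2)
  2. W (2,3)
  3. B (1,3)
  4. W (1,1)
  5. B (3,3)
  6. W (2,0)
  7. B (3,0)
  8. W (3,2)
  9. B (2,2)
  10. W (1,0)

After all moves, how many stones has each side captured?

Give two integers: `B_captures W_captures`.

Answer: 0 1

Derivation:
Move 1: B@(0,2) -> caps B=0 W=0
Move 2: W@(2,3) -> caps B=0 W=0
Move 3: B@(1,3) -> caps B=0 W=0
Move 4: W@(1,1) -> caps B=0 W=0
Move 5: B@(3,3) -> caps B=0 W=0
Move 6: W@(2,0) -> caps B=0 W=0
Move 7: B@(3,0) -> caps B=0 W=0
Move 8: W@(3,2) -> caps B=0 W=1
Move 9: B@(2,2) -> caps B=0 W=1
Move 10: W@(1,0) -> caps B=0 W=1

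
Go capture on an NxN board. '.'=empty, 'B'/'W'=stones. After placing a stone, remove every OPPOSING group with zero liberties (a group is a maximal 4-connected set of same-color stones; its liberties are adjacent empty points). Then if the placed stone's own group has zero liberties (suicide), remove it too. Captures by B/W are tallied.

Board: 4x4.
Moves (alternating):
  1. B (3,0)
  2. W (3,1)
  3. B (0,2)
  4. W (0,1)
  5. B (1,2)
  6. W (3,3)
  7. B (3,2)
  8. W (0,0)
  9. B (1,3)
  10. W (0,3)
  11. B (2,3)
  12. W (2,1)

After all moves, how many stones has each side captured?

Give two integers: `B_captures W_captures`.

Answer: 1 0

Derivation:
Move 1: B@(3,0) -> caps B=0 W=0
Move 2: W@(3,1) -> caps B=0 W=0
Move 3: B@(0,2) -> caps B=0 W=0
Move 4: W@(0,1) -> caps B=0 W=0
Move 5: B@(1,2) -> caps B=0 W=0
Move 6: W@(3,3) -> caps B=0 W=0
Move 7: B@(3,2) -> caps B=0 W=0
Move 8: W@(0,0) -> caps B=0 W=0
Move 9: B@(1,3) -> caps B=0 W=0
Move 10: W@(0,3) -> caps B=0 W=0
Move 11: B@(2,3) -> caps B=1 W=0
Move 12: W@(2,1) -> caps B=1 W=0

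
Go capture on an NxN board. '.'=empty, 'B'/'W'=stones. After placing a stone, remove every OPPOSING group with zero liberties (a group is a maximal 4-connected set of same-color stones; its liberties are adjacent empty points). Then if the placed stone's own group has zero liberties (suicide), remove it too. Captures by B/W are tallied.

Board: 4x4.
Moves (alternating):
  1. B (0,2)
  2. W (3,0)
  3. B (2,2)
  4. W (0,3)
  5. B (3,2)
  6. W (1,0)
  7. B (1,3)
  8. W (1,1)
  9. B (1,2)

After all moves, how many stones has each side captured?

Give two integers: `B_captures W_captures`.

Move 1: B@(0,2) -> caps B=0 W=0
Move 2: W@(3,0) -> caps B=0 W=0
Move 3: B@(2,2) -> caps B=0 W=0
Move 4: W@(0,3) -> caps B=0 W=0
Move 5: B@(3,2) -> caps B=0 W=0
Move 6: W@(1,0) -> caps B=0 W=0
Move 7: B@(1,3) -> caps B=1 W=0
Move 8: W@(1,1) -> caps B=1 W=0
Move 9: B@(1,2) -> caps B=1 W=0

Answer: 1 0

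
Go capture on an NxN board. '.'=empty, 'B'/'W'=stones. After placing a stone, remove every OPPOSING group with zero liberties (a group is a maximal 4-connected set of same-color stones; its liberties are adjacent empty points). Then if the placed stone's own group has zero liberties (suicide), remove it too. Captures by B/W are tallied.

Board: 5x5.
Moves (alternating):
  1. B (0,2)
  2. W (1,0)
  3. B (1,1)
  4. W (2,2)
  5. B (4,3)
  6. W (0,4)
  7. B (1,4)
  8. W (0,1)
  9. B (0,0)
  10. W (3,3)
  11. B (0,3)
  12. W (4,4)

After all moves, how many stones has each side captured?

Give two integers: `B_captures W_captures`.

Move 1: B@(0,2) -> caps B=0 W=0
Move 2: W@(1,0) -> caps B=0 W=0
Move 3: B@(1,1) -> caps B=0 W=0
Move 4: W@(2,2) -> caps B=0 W=0
Move 5: B@(4,3) -> caps B=0 W=0
Move 6: W@(0,4) -> caps B=0 W=0
Move 7: B@(1,4) -> caps B=0 W=0
Move 8: W@(0,1) -> caps B=0 W=0
Move 9: B@(0,0) -> caps B=1 W=0
Move 10: W@(3,3) -> caps B=1 W=0
Move 11: B@(0,3) -> caps B=2 W=0
Move 12: W@(4,4) -> caps B=2 W=0

Answer: 2 0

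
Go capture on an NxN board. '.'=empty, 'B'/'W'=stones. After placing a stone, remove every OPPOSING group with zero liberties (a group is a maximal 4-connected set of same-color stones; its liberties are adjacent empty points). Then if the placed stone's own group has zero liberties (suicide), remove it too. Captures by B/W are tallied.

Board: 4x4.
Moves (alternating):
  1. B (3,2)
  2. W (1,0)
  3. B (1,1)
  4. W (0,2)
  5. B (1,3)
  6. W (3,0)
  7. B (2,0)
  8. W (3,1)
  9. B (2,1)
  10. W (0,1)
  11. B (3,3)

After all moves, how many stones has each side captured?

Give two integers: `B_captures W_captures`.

Move 1: B@(3,2) -> caps B=0 W=0
Move 2: W@(1,0) -> caps B=0 W=0
Move 3: B@(1,1) -> caps B=0 W=0
Move 4: W@(0,2) -> caps B=0 W=0
Move 5: B@(1,3) -> caps B=0 W=0
Move 6: W@(3,0) -> caps B=0 W=0
Move 7: B@(2,0) -> caps B=0 W=0
Move 8: W@(3,1) -> caps B=0 W=0
Move 9: B@(2,1) -> caps B=2 W=0
Move 10: W@(0,1) -> caps B=2 W=0
Move 11: B@(3,3) -> caps B=2 W=0

Answer: 2 0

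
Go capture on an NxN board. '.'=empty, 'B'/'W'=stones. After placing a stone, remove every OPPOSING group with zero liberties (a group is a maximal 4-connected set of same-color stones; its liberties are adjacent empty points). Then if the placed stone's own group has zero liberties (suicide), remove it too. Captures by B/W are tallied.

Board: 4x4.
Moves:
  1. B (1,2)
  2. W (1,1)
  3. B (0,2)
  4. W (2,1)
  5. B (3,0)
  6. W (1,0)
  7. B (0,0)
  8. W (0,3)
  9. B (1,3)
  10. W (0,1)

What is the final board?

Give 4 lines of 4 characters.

Answer: .WB.
WWBB
.W..
B...

Derivation:
Move 1: B@(1,2) -> caps B=0 W=0
Move 2: W@(1,1) -> caps B=0 W=0
Move 3: B@(0,2) -> caps B=0 W=0
Move 4: W@(2,1) -> caps B=0 W=0
Move 5: B@(3,0) -> caps B=0 W=0
Move 6: W@(1,0) -> caps B=0 W=0
Move 7: B@(0,0) -> caps B=0 W=0
Move 8: W@(0,3) -> caps B=0 W=0
Move 9: B@(1,3) -> caps B=1 W=0
Move 10: W@(0,1) -> caps B=1 W=1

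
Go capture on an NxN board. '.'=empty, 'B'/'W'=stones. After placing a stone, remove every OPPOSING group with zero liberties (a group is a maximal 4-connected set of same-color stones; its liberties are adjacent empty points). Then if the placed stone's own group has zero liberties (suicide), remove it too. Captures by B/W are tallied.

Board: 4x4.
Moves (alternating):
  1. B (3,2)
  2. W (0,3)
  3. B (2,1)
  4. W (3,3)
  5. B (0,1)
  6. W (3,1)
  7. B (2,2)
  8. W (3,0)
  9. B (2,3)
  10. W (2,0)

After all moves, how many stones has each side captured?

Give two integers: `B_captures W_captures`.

Answer: 1 0

Derivation:
Move 1: B@(3,2) -> caps B=0 W=0
Move 2: W@(0,3) -> caps B=0 W=0
Move 3: B@(2,1) -> caps B=0 W=0
Move 4: W@(3,3) -> caps B=0 W=0
Move 5: B@(0,1) -> caps B=0 W=0
Move 6: W@(3,1) -> caps B=0 W=0
Move 7: B@(2,2) -> caps B=0 W=0
Move 8: W@(3,0) -> caps B=0 W=0
Move 9: B@(2,3) -> caps B=1 W=0
Move 10: W@(2,0) -> caps B=1 W=0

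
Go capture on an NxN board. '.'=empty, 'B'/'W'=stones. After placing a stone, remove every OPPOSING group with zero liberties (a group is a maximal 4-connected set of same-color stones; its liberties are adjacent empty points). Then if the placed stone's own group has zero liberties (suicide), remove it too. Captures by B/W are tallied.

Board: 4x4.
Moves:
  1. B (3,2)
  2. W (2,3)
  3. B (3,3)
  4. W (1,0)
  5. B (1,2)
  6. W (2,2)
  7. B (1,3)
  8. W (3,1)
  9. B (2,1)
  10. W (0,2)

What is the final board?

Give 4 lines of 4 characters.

Move 1: B@(3,2) -> caps B=0 W=0
Move 2: W@(2,3) -> caps B=0 W=0
Move 3: B@(3,3) -> caps B=0 W=0
Move 4: W@(1,0) -> caps B=0 W=0
Move 5: B@(1,2) -> caps B=0 W=0
Move 6: W@(2,2) -> caps B=0 W=0
Move 7: B@(1,3) -> caps B=0 W=0
Move 8: W@(3,1) -> caps B=0 W=2
Move 9: B@(2,1) -> caps B=0 W=2
Move 10: W@(0,2) -> caps B=0 W=2

Answer: ..W.
W.BB
.BWW
.W..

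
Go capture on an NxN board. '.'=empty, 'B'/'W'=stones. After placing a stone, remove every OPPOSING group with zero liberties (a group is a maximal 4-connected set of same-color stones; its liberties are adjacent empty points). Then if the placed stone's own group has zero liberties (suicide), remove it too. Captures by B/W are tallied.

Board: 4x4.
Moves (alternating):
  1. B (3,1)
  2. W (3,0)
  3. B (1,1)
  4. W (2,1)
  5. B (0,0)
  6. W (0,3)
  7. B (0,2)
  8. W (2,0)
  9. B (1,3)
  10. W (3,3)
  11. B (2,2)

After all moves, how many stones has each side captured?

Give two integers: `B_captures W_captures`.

Answer: 1 0

Derivation:
Move 1: B@(3,1) -> caps B=0 W=0
Move 2: W@(3,0) -> caps B=0 W=0
Move 3: B@(1,1) -> caps B=0 W=0
Move 4: W@(2,1) -> caps B=0 W=0
Move 5: B@(0,0) -> caps B=0 W=0
Move 6: W@(0,3) -> caps B=0 W=0
Move 7: B@(0,2) -> caps B=0 W=0
Move 8: W@(2,0) -> caps B=0 W=0
Move 9: B@(1,3) -> caps B=1 W=0
Move 10: W@(3,3) -> caps B=1 W=0
Move 11: B@(2,2) -> caps B=1 W=0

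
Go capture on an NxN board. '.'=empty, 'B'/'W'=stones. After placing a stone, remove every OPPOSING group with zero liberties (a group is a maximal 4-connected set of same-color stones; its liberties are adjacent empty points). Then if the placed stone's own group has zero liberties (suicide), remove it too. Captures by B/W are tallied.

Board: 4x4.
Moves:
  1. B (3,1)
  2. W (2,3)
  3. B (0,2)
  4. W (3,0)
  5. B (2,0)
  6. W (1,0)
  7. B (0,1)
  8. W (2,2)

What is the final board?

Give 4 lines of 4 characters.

Move 1: B@(3,1) -> caps B=0 W=0
Move 2: W@(2,3) -> caps B=0 W=0
Move 3: B@(0,2) -> caps B=0 W=0
Move 4: W@(3,0) -> caps B=0 W=0
Move 5: B@(2,0) -> caps B=1 W=0
Move 6: W@(1,0) -> caps B=1 W=0
Move 7: B@(0,1) -> caps B=1 W=0
Move 8: W@(2,2) -> caps B=1 W=0

Answer: .BB.
W...
B.WW
.B..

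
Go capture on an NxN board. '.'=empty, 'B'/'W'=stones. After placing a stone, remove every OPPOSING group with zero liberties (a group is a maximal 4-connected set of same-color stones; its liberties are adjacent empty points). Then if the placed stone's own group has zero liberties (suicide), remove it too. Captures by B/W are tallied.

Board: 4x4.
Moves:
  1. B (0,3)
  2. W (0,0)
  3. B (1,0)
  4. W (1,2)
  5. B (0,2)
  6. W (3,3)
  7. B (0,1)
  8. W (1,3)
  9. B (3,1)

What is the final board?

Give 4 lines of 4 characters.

Answer: .BBB
B.WW
....
.B.W

Derivation:
Move 1: B@(0,3) -> caps B=0 W=0
Move 2: W@(0,0) -> caps B=0 W=0
Move 3: B@(1,0) -> caps B=0 W=0
Move 4: W@(1,2) -> caps B=0 W=0
Move 5: B@(0,2) -> caps B=0 W=0
Move 6: W@(3,3) -> caps B=0 W=0
Move 7: B@(0,1) -> caps B=1 W=0
Move 8: W@(1,3) -> caps B=1 W=0
Move 9: B@(3,1) -> caps B=1 W=0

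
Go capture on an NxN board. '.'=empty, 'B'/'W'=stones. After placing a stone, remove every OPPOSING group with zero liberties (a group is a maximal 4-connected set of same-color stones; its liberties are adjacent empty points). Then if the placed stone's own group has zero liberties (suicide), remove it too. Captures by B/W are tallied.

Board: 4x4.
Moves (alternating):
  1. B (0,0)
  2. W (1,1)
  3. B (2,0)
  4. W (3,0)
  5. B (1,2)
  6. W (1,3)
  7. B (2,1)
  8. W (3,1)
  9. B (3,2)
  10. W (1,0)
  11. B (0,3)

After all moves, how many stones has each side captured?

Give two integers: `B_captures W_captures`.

Move 1: B@(0,0) -> caps B=0 W=0
Move 2: W@(1,1) -> caps B=0 W=0
Move 3: B@(2,0) -> caps B=0 W=0
Move 4: W@(3,0) -> caps B=0 W=0
Move 5: B@(1,2) -> caps B=0 W=0
Move 6: W@(1,3) -> caps B=0 W=0
Move 7: B@(2,1) -> caps B=0 W=0
Move 8: W@(3,1) -> caps B=0 W=0
Move 9: B@(3,2) -> caps B=2 W=0
Move 10: W@(1,0) -> caps B=2 W=0
Move 11: B@(0,3) -> caps B=2 W=0

Answer: 2 0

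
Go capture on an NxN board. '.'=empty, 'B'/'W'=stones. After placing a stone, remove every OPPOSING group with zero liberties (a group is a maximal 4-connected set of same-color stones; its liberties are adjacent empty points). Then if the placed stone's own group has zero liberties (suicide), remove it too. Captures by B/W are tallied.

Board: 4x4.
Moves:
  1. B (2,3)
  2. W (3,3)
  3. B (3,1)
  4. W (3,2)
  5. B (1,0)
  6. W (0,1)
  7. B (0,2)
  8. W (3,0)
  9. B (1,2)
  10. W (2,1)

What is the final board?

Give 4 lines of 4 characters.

Move 1: B@(2,3) -> caps B=0 W=0
Move 2: W@(3,3) -> caps B=0 W=0
Move 3: B@(3,1) -> caps B=0 W=0
Move 4: W@(3,2) -> caps B=0 W=0
Move 5: B@(1,0) -> caps B=0 W=0
Move 6: W@(0,1) -> caps B=0 W=0
Move 7: B@(0,2) -> caps B=0 W=0
Move 8: W@(3,0) -> caps B=0 W=0
Move 9: B@(1,2) -> caps B=0 W=0
Move 10: W@(2,1) -> caps B=0 W=1

Answer: .WB.
B.B.
.W.B
W.WW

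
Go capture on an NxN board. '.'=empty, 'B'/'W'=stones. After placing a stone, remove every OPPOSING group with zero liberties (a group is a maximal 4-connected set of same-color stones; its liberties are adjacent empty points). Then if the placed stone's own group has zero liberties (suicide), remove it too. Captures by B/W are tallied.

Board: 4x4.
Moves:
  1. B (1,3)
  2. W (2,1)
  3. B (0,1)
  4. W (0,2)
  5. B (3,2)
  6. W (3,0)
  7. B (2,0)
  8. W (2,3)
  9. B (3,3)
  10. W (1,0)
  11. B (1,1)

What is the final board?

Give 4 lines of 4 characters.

Move 1: B@(1,3) -> caps B=0 W=0
Move 2: W@(2,1) -> caps B=0 W=0
Move 3: B@(0,1) -> caps B=0 W=0
Move 4: W@(0,2) -> caps B=0 W=0
Move 5: B@(3,2) -> caps B=0 W=0
Move 6: W@(3,0) -> caps B=0 W=0
Move 7: B@(2,0) -> caps B=0 W=0
Move 8: W@(2,3) -> caps B=0 W=0
Move 9: B@(3,3) -> caps B=0 W=0
Move 10: W@(1,0) -> caps B=0 W=1
Move 11: B@(1,1) -> caps B=0 W=1

Answer: .BW.
WB.B
.W.W
W.BB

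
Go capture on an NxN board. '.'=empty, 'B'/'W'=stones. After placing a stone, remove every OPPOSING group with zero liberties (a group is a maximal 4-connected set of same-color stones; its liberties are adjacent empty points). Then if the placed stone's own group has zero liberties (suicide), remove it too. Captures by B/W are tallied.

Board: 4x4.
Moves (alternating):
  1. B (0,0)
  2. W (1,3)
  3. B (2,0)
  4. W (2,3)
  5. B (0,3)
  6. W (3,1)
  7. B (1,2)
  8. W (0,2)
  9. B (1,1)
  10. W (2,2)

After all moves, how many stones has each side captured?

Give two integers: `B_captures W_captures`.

Answer: 0 1

Derivation:
Move 1: B@(0,0) -> caps B=0 W=0
Move 2: W@(1,3) -> caps B=0 W=0
Move 3: B@(2,0) -> caps B=0 W=0
Move 4: W@(2,3) -> caps B=0 W=0
Move 5: B@(0,3) -> caps B=0 W=0
Move 6: W@(3,1) -> caps B=0 W=0
Move 7: B@(1,2) -> caps B=0 W=0
Move 8: W@(0,2) -> caps B=0 W=1
Move 9: B@(1,1) -> caps B=0 W=1
Move 10: W@(2,2) -> caps B=0 W=1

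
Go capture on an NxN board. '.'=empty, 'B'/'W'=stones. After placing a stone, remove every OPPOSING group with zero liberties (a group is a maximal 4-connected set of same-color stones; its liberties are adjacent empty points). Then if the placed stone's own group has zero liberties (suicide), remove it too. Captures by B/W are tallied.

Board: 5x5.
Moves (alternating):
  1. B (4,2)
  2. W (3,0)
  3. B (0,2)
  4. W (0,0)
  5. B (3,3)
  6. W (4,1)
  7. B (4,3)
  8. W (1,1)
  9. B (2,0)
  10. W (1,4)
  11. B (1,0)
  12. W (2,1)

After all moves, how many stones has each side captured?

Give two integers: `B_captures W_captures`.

Answer: 0 2

Derivation:
Move 1: B@(4,2) -> caps B=0 W=0
Move 2: W@(3,0) -> caps B=0 W=0
Move 3: B@(0,2) -> caps B=0 W=0
Move 4: W@(0,0) -> caps B=0 W=0
Move 5: B@(3,3) -> caps B=0 W=0
Move 6: W@(4,1) -> caps B=0 W=0
Move 7: B@(4,3) -> caps B=0 W=0
Move 8: W@(1,1) -> caps B=0 W=0
Move 9: B@(2,0) -> caps B=0 W=0
Move 10: W@(1,4) -> caps B=0 W=0
Move 11: B@(1,0) -> caps B=0 W=0
Move 12: W@(2,1) -> caps B=0 W=2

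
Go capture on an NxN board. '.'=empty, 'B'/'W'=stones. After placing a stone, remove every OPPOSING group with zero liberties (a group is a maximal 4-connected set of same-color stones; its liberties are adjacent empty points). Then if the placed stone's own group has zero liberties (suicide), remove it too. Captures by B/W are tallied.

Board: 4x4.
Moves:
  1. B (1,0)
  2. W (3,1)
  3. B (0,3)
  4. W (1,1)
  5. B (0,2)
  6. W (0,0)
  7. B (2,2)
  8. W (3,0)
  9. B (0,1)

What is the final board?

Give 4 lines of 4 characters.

Answer: .BBB
BW..
..B.
WW..

Derivation:
Move 1: B@(1,0) -> caps B=0 W=0
Move 2: W@(3,1) -> caps B=0 W=0
Move 3: B@(0,3) -> caps B=0 W=0
Move 4: W@(1,1) -> caps B=0 W=0
Move 5: B@(0,2) -> caps B=0 W=0
Move 6: W@(0,0) -> caps B=0 W=0
Move 7: B@(2,2) -> caps B=0 W=0
Move 8: W@(3,0) -> caps B=0 W=0
Move 9: B@(0,1) -> caps B=1 W=0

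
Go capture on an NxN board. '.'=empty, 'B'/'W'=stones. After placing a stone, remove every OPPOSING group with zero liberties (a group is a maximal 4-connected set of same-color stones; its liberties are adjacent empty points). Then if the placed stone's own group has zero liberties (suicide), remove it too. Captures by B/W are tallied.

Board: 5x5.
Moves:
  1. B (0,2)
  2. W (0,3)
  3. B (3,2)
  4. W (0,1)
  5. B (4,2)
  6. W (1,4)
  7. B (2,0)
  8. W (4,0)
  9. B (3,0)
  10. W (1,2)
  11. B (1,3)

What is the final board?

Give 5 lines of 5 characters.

Answer: .W.W.
..WBW
B....
B.B..
W.B..

Derivation:
Move 1: B@(0,2) -> caps B=0 W=0
Move 2: W@(0,3) -> caps B=0 W=0
Move 3: B@(3,2) -> caps B=0 W=0
Move 4: W@(0,1) -> caps B=0 W=0
Move 5: B@(4,2) -> caps B=0 W=0
Move 6: W@(1,4) -> caps B=0 W=0
Move 7: B@(2,0) -> caps B=0 W=0
Move 8: W@(4,0) -> caps B=0 W=0
Move 9: B@(3,0) -> caps B=0 W=0
Move 10: W@(1,2) -> caps B=0 W=1
Move 11: B@(1,3) -> caps B=0 W=1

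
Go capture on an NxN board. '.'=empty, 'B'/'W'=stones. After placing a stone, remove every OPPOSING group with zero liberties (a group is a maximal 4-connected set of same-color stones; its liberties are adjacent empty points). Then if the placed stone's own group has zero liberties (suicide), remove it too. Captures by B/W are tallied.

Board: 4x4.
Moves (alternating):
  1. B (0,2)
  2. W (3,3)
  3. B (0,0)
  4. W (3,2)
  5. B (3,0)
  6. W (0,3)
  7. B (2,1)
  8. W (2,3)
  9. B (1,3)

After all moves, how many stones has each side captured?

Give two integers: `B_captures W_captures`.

Move 1: B@(0,2) -> caps B=0 W=0
Move 2: W@(3,3) -> caps B=0 W=0
Move 3: B@(0,0) -> caps B=0 W=0
Move 4: W@(3,2) -> caps B=0 W=0
Move 5: B@(3,0) -> caps B=0 W=0
Move 6: W@(0,3) -> caps B=0 W=0
Move 7: B@(2,1) -> caps B=0 W=0
Move 8: W@(2,3) -> caps B=0 W=0
Move 9: B@(1,3) -> caps B=1 W=0

Answer: 1 0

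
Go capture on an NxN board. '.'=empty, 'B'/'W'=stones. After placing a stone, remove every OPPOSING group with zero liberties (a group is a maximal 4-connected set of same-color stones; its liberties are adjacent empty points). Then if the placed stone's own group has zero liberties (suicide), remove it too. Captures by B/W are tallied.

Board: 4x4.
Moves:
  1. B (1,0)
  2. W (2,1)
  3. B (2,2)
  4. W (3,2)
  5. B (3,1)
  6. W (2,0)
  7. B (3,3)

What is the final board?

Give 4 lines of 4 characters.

Answer: ....
B...
WWB.
.B.B

Derivation:
Move 1: B@(1,0) -> caps B=0 W=0
Move 2: W@(2,1) -> caps B=0 W=0
Move 3: B@(2,2) -> caps B=0 W=0
Move 4: W@(3,2) -> caps B=0 W=0
Move 5: B@(3,1) -> caps B=0 W=0
Move 6: W@(2,0) -> caps B=0 W=0
Move 7: B@(3,3) -> caps B=1 W=0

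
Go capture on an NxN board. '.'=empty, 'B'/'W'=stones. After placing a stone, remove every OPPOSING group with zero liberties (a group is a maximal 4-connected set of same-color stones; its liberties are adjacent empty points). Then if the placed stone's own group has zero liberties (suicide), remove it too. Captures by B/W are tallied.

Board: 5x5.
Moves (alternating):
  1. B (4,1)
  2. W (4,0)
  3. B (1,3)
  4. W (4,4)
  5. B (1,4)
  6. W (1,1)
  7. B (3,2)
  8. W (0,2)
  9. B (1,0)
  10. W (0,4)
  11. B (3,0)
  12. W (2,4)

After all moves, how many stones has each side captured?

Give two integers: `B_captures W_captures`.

Answer: 1 0

Derivation:
Move 1: B@(4,1) -> caps B=0 W=0
Move 2: W@(4,0) -> caps B=0 W=0
Move 3: B@(1,3) -> caps B=0 W=0
Move 4: W@(4,4) -> caps B=0 W=0
Move 5: B@(1,4) -> caps B=0 W=0
Move 6: W@(1,1) -> caps B=0 W=0
Move 7: B@(3,2) -> caps B=0 W=0
Move 8: W@(0,2) -> caps B=0 W=0
Move 9: B@(1,0) -> caps B=0 W=0
Move 10: W@(0,4) -> caps B=0 W=0
Move 11: B@(3,0) -> caps B=1 W=0
Move 12: W@(2,4) -> caps B=1 W=0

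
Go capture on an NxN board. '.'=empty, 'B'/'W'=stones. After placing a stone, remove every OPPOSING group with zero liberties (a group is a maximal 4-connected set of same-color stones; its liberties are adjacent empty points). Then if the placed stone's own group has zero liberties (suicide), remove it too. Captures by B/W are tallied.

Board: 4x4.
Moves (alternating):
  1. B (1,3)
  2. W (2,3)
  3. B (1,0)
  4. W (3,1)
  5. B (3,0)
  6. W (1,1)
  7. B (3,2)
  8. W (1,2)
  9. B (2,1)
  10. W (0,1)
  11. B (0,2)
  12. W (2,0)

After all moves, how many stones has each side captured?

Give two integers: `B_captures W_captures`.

Answer: 1 0

Derivation:
Move 1: B@(1,3) -> caps B=0 W=0
Move 2: W@(2,3) -> caps B=0 W=0
Move 3: B@(1,0) -> caps B=0 W=0
Move 4: W@(3,1) -> caps B=0 W=0
Move 5: B@(3,0) -> caps B=0 W=0
Move 6: W@(1,1) -> caps B=0 W=0
Move 7: B@(3,2) -> caps B=0 W=0
Move 8: W@(1,2) -> caps B=0 W=0
Move 9: B@(2,1) -> caps B=1 W=0
Move 10: W@(0,1) -> caps B=1 W=0
Move 11: B@(0,2) -> caps B=1 W=0
Move 12: W@(2,0) -> caps B=1 W=0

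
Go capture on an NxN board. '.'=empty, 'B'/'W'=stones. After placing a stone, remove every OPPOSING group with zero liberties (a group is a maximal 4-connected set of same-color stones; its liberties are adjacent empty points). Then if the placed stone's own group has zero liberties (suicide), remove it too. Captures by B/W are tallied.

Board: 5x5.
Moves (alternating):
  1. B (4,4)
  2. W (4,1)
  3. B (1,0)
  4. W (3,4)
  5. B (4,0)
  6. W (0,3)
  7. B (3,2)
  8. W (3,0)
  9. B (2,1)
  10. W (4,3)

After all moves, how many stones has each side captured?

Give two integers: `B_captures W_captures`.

Move 1: B@(4,4) -> caps B=0 W=0
Move 2: W@(4,1) -> caps B=0 W=0
Move 3: B@(1,0) -> caps B=0 W=0
Move 4: W@(3,4) -> caps B=0 W=0
Move 5: B@(4,0) -> caps B=0 W=0
Move 6: W@(0,3) -> caps B=0 W=0
Move 7: B@(3,2) -> caps B=0 W=0
Move 8: W@(3,0) -> caps B=0 W=1
Move 9: B@(2,1) -> caps B=0 W=1
Move 10: W@(4,3) -> caps B=0 W=2

Answer: 0 2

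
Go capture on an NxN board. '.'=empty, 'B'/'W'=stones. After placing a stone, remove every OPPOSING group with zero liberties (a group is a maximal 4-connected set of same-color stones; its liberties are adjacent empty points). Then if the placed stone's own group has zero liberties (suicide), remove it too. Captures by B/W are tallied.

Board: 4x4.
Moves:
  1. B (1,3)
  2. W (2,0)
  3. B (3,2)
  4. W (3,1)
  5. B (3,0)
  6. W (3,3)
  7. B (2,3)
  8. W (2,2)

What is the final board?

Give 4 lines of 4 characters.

Answer: ....
...B
W.WB
.WB.

Derivation:
Move 1: B@(1,3) -> caps B=0 W=0
Move 2: W@(2,0) -> caps B=0 W=0
Move 3: B@(3,2) -> caps B=0 W=0
Move 4: W@(3,1) -> caps B=0 W=0
Move 5: B@(3,0) -> caps B=0 W=0
Move 6: W@(3,3) -> caps B=0 W=0
Move 7: B@(2,3) -> caps B=1 W=0
Move 8: W@(2,2) -> caps B=1 W=0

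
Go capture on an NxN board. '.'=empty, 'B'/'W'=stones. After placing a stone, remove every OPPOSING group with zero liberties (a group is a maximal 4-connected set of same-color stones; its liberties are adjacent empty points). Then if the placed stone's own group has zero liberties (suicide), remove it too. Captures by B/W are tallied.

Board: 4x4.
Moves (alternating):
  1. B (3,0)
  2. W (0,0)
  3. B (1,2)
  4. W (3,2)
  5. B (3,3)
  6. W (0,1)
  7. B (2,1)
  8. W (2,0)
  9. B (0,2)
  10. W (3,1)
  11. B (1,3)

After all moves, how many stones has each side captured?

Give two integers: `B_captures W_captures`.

Answer: 0 1

Derivation:
Move 1: B@(3,0) -> caps B=0 W=0
Move 2: W@(0,0) -> caps B=0 W=0
Move 3: B@(1,2) -> caps B=0 W=0
Move 4: W@(3,2) -> caps B=0 W=0
Move 5: B@(3,3) -> caps B=0 W=0
Move 6: W@(0,1) -> caps B=0 W=0
Move 7: B@(2,1) -> caps B=0 W=0
Move 8: W@(2,0) -> caps B=0 W=0
Move 9: B@(0,2) -> caps B=0 W=0
Move 10: W@(3,1) -> caps B=0 W=1
Move 11: B@(1,3) -> caps B=0 W=1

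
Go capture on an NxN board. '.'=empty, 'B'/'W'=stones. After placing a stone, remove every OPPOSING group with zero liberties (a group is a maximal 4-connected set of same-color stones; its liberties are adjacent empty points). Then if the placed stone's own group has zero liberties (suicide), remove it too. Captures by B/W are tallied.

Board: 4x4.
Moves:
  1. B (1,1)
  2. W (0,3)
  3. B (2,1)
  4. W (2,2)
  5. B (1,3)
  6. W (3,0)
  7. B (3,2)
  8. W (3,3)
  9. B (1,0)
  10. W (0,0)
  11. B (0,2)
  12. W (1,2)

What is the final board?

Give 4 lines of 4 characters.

Answer: W.B.
BBWB
.BW.
W.BW

Derivation:
Move 1: B@(1,1) -> caps B=0 W=0
Move 2: W@(0,3) -> caps B=0 W=0
Move 3: B@(2,1) -> caps B=0 W=0
Move 4: W@(2,2) -> caps B=0 W=0
Move 5: B@(1,3) -> caps B=0 W=0
Move 6: W@(3,0) -> caps B=0 W=0
Move 7: B@(3,2) -> caps B=0 W=0
Move 8: W@(3,3) -> caps B=0 W=0
Move 9: B@(1,0) -> caps B=0 W=0
Move 10: W@(0,0) -> caps B=0 W=0
Move 11: B@(0,2) -> caps B=1 W=0
Move 12: W@(1,2) -> caps B=1 W=0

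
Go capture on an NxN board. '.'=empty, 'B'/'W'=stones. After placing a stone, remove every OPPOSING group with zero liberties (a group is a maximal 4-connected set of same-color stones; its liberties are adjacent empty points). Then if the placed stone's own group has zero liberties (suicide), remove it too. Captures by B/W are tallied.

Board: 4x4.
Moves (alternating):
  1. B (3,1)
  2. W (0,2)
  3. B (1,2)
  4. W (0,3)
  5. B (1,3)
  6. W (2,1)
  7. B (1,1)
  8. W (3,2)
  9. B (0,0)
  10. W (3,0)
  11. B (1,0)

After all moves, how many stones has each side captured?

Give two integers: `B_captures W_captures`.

Move 1: B@(3,1) -> caps B=0 W=0
Move 2: W@(0,2) -> caps B=0 W=0
Move 3: B@(1,2) -> caps B=0 W=0
Move 4: W@(0,3) -> caps B=0 W=0
Move 5: B@(1,3) -> caps B=0 W=0
Move 6: W@(2,1) -> caps B=0 W=0
Move 7: B@(1,1) -> caps B=0 W=0
Move 8: W@(3,2) -> caps B=0 W=0
Move 9: B@(0,0) -> caps B=0 W=0
Move 10: W@(3,0) -> caps B=0 W=1
Move 11: B@(1,0) -> caps B=0 W=1

Answer: 0 1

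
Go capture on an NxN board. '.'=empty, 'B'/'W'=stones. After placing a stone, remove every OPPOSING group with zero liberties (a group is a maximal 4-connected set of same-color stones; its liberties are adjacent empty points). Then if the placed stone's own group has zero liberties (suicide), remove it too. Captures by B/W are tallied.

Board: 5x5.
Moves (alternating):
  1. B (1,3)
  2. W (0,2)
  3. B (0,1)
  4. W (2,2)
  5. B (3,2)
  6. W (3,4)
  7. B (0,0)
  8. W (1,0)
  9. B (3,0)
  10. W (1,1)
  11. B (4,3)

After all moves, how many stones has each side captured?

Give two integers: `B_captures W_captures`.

Move 1: B@(1,3) -> caps B=0 W=0
Move 2: W@(0,2) -> caps B=0 W=0
Move 3: B@(0,1) -> caps B=0 W=0
Move 4: W@(2,2) -> caps B=0 W=0
Move 5: B@(3,2) -> caps B=0 W=0
Move 6: W@(3,4) -> caps B=0 W=0
Move 7: B@(0,0) -> caps B=0 W=0
Move 8: W@(1,0) -> caps B=0 W=0
Move 9: B@(3,0) -> caps B=0 W=0
Move 10: W@(1,1) -> caps B=0 W=2
Move 11: B@(4,3) -> caps B=0 W=2

Answer: 0 2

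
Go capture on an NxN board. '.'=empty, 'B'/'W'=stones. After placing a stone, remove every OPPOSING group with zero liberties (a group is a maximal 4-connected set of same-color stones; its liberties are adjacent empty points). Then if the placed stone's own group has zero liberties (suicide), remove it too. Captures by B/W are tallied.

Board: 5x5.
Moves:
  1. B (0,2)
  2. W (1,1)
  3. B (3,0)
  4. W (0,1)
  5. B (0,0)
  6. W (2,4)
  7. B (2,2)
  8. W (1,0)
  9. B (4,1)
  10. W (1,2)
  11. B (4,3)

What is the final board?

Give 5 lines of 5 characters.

Answer: .WB..
WWW..
..B.W
B....
.B.B.

Derivation:
Move 1: B@(0,2) -> caps B=0 W=0
Move 2: W@(1,1) -> caps B=0 W=0
Move 3: B@(3,0) -> caps B=0 W=0
Move 4: W@(0,1) -> caps B=0 W=0
Move 5: B@(0,0) -> caps B=0 W=0
Move 6: W@(2,4) -> caps B=0 W=0
Move 7: B@(2,2) -> caps B=0 W=0
Move 8: W@(1,0) -> caps B=0 W=1
Move 9: B@(4,1) -> caps B=0 W=1
Move 10: W@(1,2) -> caps B=0 W=1
Move 11: B@(4,3) -> caps B=0 W=1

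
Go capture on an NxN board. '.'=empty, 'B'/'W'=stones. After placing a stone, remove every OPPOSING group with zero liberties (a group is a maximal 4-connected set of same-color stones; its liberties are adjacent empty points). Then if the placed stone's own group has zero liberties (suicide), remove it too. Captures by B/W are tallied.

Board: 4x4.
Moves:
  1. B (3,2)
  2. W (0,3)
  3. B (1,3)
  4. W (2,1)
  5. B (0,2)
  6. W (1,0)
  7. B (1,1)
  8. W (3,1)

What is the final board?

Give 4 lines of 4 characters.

Move 1: B@(3,2) -> caps B=0 W=0
Move 2: W@(0,3) -> caps B=0 W=0
Move 3: B@(1,3) -> caps B=0 W=0
Move 4: W@(2,1) -> caps B=0 W=0
Move 5: B@(0,2) -> caps B=1 W=0
Move 6: W@(1,0) -> caps B=1 W=0
Move 7: B@(1,1) -> caps B=1 W=0
Move 8: W@(3,1) -> caps B=1 W=0

Answer: ..B.
WB.B
.W..
.WB.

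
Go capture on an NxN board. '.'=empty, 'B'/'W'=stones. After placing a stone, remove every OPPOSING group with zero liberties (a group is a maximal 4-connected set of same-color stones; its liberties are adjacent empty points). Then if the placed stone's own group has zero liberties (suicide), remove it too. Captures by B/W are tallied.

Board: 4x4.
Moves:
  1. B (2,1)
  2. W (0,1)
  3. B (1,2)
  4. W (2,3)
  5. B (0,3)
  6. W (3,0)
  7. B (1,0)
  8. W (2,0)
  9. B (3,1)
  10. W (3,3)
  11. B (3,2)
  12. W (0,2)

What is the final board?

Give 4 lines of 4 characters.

Answer: .WWB
B.B.
.B.W
.BBW

Derivation:
Move 1: B@(2,1) -> caps B=0 W=0
Move 2: W@(0,1) -> caps B=0 W=0
Move 3: B@(1,2) -> caps B=0 W=0
Move 4: W@(2,3) -> caps B=0 W=0
Move 5: B@(0,3) -> caps B=0 W=0
Move 6: W@(3,0) -> caps B=0 W=0
Move 7: B@(1,0) -> caps B=0 W=0
Move 8: W@(2,0) -> caps B=0 W=0
Move 9: B@(3,1) -> caps B=2 W=0
Move 10: W@(3,3) -> caps B=2 W=0
Move 11: B@(3,2) -> caps B=2 W=0
Move 12: W@(0,2) -> caps B=2 W=0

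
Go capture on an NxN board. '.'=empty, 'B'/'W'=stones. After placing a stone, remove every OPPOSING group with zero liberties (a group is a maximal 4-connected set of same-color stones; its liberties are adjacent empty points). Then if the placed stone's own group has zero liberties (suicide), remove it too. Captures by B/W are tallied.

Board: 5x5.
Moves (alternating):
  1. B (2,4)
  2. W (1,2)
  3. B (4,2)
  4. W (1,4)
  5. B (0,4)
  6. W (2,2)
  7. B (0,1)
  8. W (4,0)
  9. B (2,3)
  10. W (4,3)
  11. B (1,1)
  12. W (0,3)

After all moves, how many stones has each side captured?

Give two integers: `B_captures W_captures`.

Answer: 0 1

Derivation:
Move 1: B@(2,4) -> caps B=0 W=0
Move 2: W@(1,2) -> caps B=0 W=0
Move 3: B@(4,2) -> caps B=0 W=0
Move 4: W@(1,4) -> caps B=0 W=0
Move 5: B@(0,4) -> caps B=0 W=0
Move 6: W@(2,2) -> caps B=0 W=0
Move 7: B@(0,1) -> caps B=0 W=0
Move 8: W@(4,0) -> caps B=0 W=0
Move 9: B@(2,3) -> caps B=0 W=0
Move 10: W@(4,3) -> caps B=0 W=0
Move 11: B@(1,1) -> caps B=0 W=0
Move 12: W@(0,3) -> caps B=0 W=1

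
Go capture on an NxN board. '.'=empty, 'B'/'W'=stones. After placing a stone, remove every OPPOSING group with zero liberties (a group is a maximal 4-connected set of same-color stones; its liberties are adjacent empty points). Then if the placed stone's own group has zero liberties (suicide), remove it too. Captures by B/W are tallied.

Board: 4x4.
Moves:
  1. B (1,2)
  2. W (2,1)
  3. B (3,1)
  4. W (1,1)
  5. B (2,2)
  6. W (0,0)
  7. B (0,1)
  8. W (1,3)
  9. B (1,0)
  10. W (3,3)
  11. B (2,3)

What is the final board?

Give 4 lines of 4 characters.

Answer: .B..
BWBW
.WBB
.B.W

Derivation:
Move 1: B@(1,2) -> caps B=0 W=0
Move 2: W@(2,1) -> caps B=0 W=0
Move 3: B@(3,1) -> caps B=0 W=0
Move 4: W@(1,1) -> caps B=0 W=0
Move 5: B@(2,2) -> caps B=0 W=0
Move 6: W@(0,0) -> caps B=0 W=0
Move 7: B@(0,1) -> caps B=0 W=0
Move 8: W@(1,3) -> caps B=0 W=0
Move 9: B@(1,0) -> caps B=1 W=0
Move 10: W@(3,3) -> caps B=1 W=0
Move 11: B@(2,3) -> caps B=1 W=0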